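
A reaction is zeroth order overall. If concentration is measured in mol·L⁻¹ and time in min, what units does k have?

mol·L⁻¹·min⁻¹

Step 1: For overall order n, rate = k × (concentration)^n.
Step 2: Rate has units mol·L⁻¹·min⁻¹; concentration term has units (mol·L⁻¹)^0.
Step 3: k = rate / (concentration)^n, so units of k = (mol·L⁻¹)^(1-0)·min⁻¹ = mol·L⁻¹·min⁻¹.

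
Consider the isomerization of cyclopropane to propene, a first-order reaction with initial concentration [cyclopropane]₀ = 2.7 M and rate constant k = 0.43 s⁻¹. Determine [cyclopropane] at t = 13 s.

0.01008 M

Step 1: For a first-order reaction: [cyclopropane] = [cyclopropane]₀ × e^(-kt)
Step 2: [cyclopropane] = 2.7 × e^(-0.43 × 13)
Step 3: [cyclopropane] = 2.7 × e^(-5.59)
Step 4: [cyclopropane] = 2.7 × 0.00373503 = 0.01008 M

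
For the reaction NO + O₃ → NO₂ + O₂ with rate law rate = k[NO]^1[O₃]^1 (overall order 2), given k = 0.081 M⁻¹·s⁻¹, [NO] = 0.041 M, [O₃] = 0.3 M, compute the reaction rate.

0.0009963 M/s

Step 1: The rate law is rate = k[NO]^1[O₃]^1, overall order = 1+1 = 2
Step 2: Substitute values: rate = 0.081 × (0.041)^1 × (0.3)^1
Step 3: rate = 0.081 × 0.041 × 0.3 = 0.0009963 M/s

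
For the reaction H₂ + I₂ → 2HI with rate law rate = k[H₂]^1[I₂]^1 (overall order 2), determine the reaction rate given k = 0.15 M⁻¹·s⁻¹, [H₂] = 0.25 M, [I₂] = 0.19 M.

0.007125 M/s

Step 1: The rate law is rate = k[H₂]^1[I₂]^1, overall order = 1+1 = 2
Step 2: Substitute values: rate = 0.15 × (0.25)^1 × (0.19)^1
Step 3: rate = 0.15 × 0.25 × 0.19 = 0.007125 M/s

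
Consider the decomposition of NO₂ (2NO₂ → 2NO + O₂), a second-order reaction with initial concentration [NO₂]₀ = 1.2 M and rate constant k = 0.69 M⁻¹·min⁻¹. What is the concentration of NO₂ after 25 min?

0.0553 M

Step 1: For a second-order reaction: 1/[NO₂] = 1/[NO₂]₀ + kt
Step 2: 1/[NO₂] = 1/1.2 + 0.69 × 25
Step 3: 1/[NO₂] = 0.8333 + 17.25 = 18.08
Step 4: [NO₂] = 1/18.08 = 0.0553 M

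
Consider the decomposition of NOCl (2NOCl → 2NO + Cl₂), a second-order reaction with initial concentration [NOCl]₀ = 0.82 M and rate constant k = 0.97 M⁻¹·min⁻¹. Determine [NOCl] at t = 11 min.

0.08411 M

Step 1: For a second-order reaction: 1/[NOCl] = 1/[NOCl]₀ + kt
Step 2: 1/[NOCl] = 1/0.82 + 0.97 × 11
Step 3: 1/[NOCl] = 1.22 + 10.67 = 11.89
Step 4: [NOCl] = 1/11.89 = 0.08411 M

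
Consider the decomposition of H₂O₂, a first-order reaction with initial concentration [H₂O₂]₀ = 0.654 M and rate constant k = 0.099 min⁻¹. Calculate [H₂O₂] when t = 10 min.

0.243 M

Step 1: For a first-order reaction: [H₂O₂] = [H₂O₂]₀ × e^(-kt)
Step 2: [H₂O₂] = 0.654 × e^(-0.099 × 10)
Step 3: [H₂O₂] = 0.654 × e^(-0.99)
Step 4: [H₂O₂] = 0.654 × 0.371577 = 0.243 M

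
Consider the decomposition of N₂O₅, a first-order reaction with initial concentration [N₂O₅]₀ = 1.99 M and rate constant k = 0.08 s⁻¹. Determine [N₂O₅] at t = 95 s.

0.0009959 M

Step 1: For a first-order reaction: [N₂O₅] = [N₂O₅]₀ × e^(-kt)
Step 2: [N₂O₅] = 1.99 × e^(-0.08 × 95)
Step 3: [N₂O₅] = 1.99 × e^(-7.6)
Step 4: [N₂O₅] = 1.99 × 0.000500451 = 0.0009959 M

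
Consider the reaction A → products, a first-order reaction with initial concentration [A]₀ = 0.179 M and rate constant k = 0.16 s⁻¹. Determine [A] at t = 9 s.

0.04241 M

Step 1: For a first-order reaction: [A] = [A]₀ × e^(-kt)
Step 2: [A] = 0.179 × e^(-0.16 × 9)
Step 3: [A] = 0.179 × e^(-1.44)
Step 4: [A] = 0.179 × 0.236928 = 0.04241 M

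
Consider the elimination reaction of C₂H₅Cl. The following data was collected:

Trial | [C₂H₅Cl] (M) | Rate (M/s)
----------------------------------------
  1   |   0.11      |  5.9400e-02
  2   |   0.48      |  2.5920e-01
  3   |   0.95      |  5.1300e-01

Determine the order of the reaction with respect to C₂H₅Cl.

first order (1)

Step 1: Compare trials to find order n where rate₂/rate₁ = ([C₂H₅Cl]₂/[C₂H₅Cl]₁)^n
Step 2: rate₂/rate₁ = 2.5920e-01/5.9400e-02 = 4.364
Step 3: [C₂H₅Cl]₂/[C₂H₅Cl]₁ = 0.48/0.11 = 4.364
Step 4: n = ln(4.364)/ln(4.364) = 1.00 ≈ 1
Step 5: The reaction is first order in C₂H₅Cl.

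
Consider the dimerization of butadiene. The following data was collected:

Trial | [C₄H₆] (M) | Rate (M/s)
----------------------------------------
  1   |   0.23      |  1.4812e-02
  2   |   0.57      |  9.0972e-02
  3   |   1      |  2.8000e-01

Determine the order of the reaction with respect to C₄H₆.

second order (2)

Step 1: Compare trials to find order n where rate₂/rate₁ = ([C₄H₆]₂/[C₄H₆]₁)^n
Step 2: rate₂/rate₁ = 9.0972e-02/1.4812e-02 = 6.142
Step 3: [C₄H₆]₂/[C₄H₆]₁ = 0.57/0.23 = 2.478
Step 4: n = ln(6.142)/ln(2.478) = 2.00 ≈ 2
Step 5: The reaction is second order in C₄H₆.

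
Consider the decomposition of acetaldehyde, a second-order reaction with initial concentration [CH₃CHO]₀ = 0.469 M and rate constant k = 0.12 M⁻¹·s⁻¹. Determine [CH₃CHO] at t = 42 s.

0.1394 M

Step 1: For a second-order reaction: 1/[CH₃CHO] = 1/[CH₃CHO]₀ + kt
Step 2: 1/[CH₃CHO] = 1/0.469 + 0.12 × 42
Step 3: 1/[CH₃CHO] = 2.132 + 5.04 = 7.172
Step 4: [CH₃CHO] = 1/7.172 = 0.1394 M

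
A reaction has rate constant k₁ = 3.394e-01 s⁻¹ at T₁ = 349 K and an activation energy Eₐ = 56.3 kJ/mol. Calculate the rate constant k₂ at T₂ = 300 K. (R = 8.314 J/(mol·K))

1.427e-02 s⁻¹

Step 1: Use the two-temperature Arrhenius form: ln(k₂/k₁) = -Eₐ/R × (1/T₂ - 1/T₁)
Step 2: Convert Eₐ to J/mol: 56.3 kJ/mol = 56300 J/mol
Step 3: 1/T₂ - 1/T₁ = 1/300 - 1/349 = 4.680038e-04 K⁻¹
Step 4: ln(k₂/k₁) = -56300/8.314 × 4.680038e-04 = -3.16919
Step 5: k₂ = k₁ × exp(-3.16919) = 3.394e-01 × 4.20376e-02 = 1.427e-02 s⁻¹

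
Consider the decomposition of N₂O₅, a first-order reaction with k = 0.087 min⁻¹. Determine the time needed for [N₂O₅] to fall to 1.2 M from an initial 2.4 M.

7.967 min

Step 1: For first-order: t = ln([N₂O₅]₀/[N₂O₅])/k
Step 2: t = ln(2.4/1.2)/0.087
Step 3: t = ln(2)/0.087
Step 4: t = 0.6931/0.087 = 7.967 min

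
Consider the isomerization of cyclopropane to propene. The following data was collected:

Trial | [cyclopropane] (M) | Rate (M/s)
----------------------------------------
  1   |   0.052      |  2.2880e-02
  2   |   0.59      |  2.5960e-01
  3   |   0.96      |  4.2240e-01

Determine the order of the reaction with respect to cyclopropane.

first order (1)

Step 1: Compare trials to find order n where rate₂/rate₁ = ([cyclopropane]₂/[cyclopropane]₁)^n
Step 2: rate₂/rate₁ = 2.5960e-01/2.2880e-02 = 11.35
Step 3: [cyclopropane]₂/[cyclopropane]₁ = 0.59/0.052 = 11.35
Step 4: n = ln(11.35)/ln(11.35) = 1.00 ≈ 1
Step 5: The reaction is first order in cyclopropane.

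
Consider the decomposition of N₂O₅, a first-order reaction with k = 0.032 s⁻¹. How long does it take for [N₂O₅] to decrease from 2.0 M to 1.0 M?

21.66 s

Step 1: For first-order: t = ln([N₂O₅]₀/[N₂O₅])/k
Step 2: t = ln(2.0/1.0)/0.032
Step 3: t = ln(2)/0.032
Step 4: t = 0.6931/0.032 = 21.66 s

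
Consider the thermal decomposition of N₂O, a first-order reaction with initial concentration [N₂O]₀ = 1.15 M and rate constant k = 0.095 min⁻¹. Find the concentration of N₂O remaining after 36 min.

0.03762 M

Step 1: For a first-order reaction: [N₂O] = [N₂O]₀ × e^(-kt)
Step 2: [N₂O] = 1.15 × e^(-0.095 × 36)
Step 3: [N₂O] = 1.15 × e^(-3.42)
Step 4: [N₂O] = 1.15 × 0.0327124 = 0.03762 M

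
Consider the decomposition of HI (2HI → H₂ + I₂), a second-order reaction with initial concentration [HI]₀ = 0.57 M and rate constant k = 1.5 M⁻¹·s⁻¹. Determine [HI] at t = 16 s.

0.03883 M

Step 1: For a second-order reaction: 1/[HI] = 1/[HI]₀ + kt
Step 2: 1/[HI] = 1/0.57 + 1.5 × 16
Step 3: 1/[HI] = 1.754 + 24 = 25.75
Step 4: [HI] = 1/25.75 = 0.03883 M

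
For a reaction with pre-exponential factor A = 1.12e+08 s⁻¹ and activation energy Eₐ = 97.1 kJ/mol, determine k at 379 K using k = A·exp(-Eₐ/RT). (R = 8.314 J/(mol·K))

4.64e-06 s⁻¹

Step 1: Use the Arrhenius equation: k = A × exp(-Eₐ/RT)
Step 2: Convert Eₐ to J/mol: 97.1 kJ/mol = 97100 J/mol
Step 3: Calculate the exponent: -Eₐ/(RT) = -97100/(8.314 × 379) = -30.81556
Step 4: k = 1.12e+08 × exp(-30.81556)
Step 5: k = 1.12e+08 × 4.13973e-14 = 4.6365e-06 s⁻¹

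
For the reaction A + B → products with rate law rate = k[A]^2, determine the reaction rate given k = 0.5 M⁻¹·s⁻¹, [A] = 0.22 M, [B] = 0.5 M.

0.0242 M/s

Step 1: The rate law is rate = k[A]^2
Step 2: Note that the rate does not depend on [B] (zero order in B).
Step 3: rate = 0.5 × (0.22)^2 = 0.0242 M/s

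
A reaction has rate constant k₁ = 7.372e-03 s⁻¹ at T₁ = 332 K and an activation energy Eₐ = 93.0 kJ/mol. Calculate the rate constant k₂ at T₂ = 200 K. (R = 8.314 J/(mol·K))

1.622e-12 s⁻¹

Step 1: Use the two-temperature Arrhenius form: ln(k₂/k₁) = -Eₐ/R × (1/T₂ - 1/T₁)
Step 2: Convert Eₐ to J/mol: 93.0 kJ/mol = 93000 J/mol
Step 3: 1/T₂ - 1/T₁ = 1/200 - 1/332 = 1.987952e-03 K⁻¹
Step 4: ln(k₂/k₁) = -93000/8.314 × 1.987952e-03 = -22.23713
Step 5: k₂ = k₁ × exp(-22.23713) = 7.372e-03 × 2.20058e-10 = 1.622e-12 s⁻¹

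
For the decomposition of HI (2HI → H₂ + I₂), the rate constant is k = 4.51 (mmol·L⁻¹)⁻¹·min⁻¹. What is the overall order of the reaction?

second order (2)

Step 1: The units of k for an nth-order reaction are (concentration)^(1-n)·(time)⁻¹.
Step 2: Here k has units (mmol·L⁻¹)⁻¹·min⁻¹, so the concentration exponent is -1.
Step 3: 1 - n = -1 ⇒ n = 2. The reaction is second order.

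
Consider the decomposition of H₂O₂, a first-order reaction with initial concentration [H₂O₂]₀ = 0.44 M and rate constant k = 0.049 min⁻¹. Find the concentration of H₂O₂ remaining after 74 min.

0.01171 M

Step 1: For a first-order reaction: [H₂O₂] = [H₂O₂]₀ × e^(-kt)
Step 2: [H₂O₂] = 0.44 × e^(-0.049 × 74)
Step 3: [H₂O₂] = 0.44 × e^(-3.626)
Step 4: [H₂O₂] = 0.44 × 0.0266225 = 0.01171 M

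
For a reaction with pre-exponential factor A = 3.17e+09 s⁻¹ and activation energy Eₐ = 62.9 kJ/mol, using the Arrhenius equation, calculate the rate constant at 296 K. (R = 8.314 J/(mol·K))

2.52e-02 s⁻¹

Step 1: Use the Arrhenius equation: k = A × exp(-Eₐ/RT)
Step 2: Convert Eₐ to J/mol: 62.9 kJ/mol = 62900 J/mol
Step 3: Calculate the exponent: -Eₐ/(RT) = -62900/(8.314 × 296) = -25.55930
Step 4: k = 3.17e+09 × exp(-25.55930)
Step 5: k = 3.17e+09 × 7.93847e-12 = 2.5165e-02 s⁻¹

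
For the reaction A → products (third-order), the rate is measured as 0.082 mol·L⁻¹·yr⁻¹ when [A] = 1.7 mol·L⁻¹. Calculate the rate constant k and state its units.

0.01669 (mol·L⁻¹)⁻²·yr⁻¹

Step 1: rate = k[A]^3, so k = rate / [A]^3.
Step 2: k = 0.082 / (1.7)^3 = 0.082 / 4.913.
Step 3: k = 0.01669 (mol·L⁻¹)⁻²·yr⁻¹.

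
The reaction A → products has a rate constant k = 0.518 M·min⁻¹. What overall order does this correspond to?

zeroth order (0)

Step 1: The units of k for an nth-order reaction are (concentration)^(1-n)·(time)⁻¹.
Step 2: Here k has units M·min⁻¹, so the concentration exponent is 1.
Step 3: 1 - n = 1 ⇒ n = 0. The reaction is zeroth order.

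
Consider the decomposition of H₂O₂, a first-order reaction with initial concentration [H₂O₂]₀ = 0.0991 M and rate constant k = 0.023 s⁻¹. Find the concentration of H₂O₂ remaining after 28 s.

0.05205 M

Step 1: For a first-order reaction: [H₂O₂] = [H₂O₂]₀ × e^(-kt)
Step 2: [H₂O₂] = 0.0991 × e^(-0.023 × 28)
Step 3: [H₂O₂] = 0.0991 × e^(-0.644)
Step 4: [H₂O₂] = 0.0991 × 0.525187 = 0.05205 M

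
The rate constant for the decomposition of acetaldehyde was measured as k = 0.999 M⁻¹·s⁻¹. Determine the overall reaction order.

second order (2)

Step 1: The units of k for an nth-order reaction are (concentration)^(1-n)·(time)⁻¹.
Step 2: Here k has units M⁻¹·s⁻¹, so the concentration exponent is -1.
Step 3: 1 - n = -1 ⇒ n = 2. The reaction is second order.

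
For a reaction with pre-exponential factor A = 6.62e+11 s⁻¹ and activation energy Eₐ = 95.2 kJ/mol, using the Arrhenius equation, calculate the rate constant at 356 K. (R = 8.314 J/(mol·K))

7.11e-03 s⁻¹

Step 1: Use the Arrhenius equation: k = A × exp(-Eₐ/RT)
Step 2: Convert Eₐ to J/mol: 95.2 kJ/mol = 95200 J/mol
Step 3: Calculate the exponent: -Eₐ/(RT) = -95200/(8.314 × 356) = -32.16451
Step 4: k = 6.62e+11 × exp(-32.16451)
Step 5: k = 6.62e+11 × 1.07431e-14 = 7.1119e-03 s⁻¹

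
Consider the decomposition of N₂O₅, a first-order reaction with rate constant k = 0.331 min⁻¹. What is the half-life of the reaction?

2.094 min

Step 1: For a first-order reaction, t₁/₂ = ln(2)/k
Step 2: t₁/₂ = ln(2)/0.331
Step 3: t₁/₂ = 0.6931/0.331 = 2.094 min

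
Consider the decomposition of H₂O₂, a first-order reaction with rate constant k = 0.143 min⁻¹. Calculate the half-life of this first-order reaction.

4.847 min

Step 1: For a first-order reaction, t₁/₂ = ln(2)/k
Step 2: t₁/₂ = ln(2)/0.143
Step 3: t₁/₂ = 0.6931/0.143 = 4.847 min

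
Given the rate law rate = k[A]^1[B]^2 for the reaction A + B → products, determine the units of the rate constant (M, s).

M⁻²·s⁻¹

Step 1: Overall order = 1 + 2 = 3.
Step 2: rate has units M·s⁻¹; [A]^1[B]^2 has units M^3.
Step 3: k = rate/([A]^1[B]^2), so units of k = M^(1-3)·s⁻¹ = M⁻²·s⁻¹.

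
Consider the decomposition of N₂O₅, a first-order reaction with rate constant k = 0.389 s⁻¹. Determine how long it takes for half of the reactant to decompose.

1.782 s

Step 1: For a first-order reaction, t₁/₂ = ln(2)/k
Step 2: t₁/₂ = ln(2)/0.389
Step 3: t₁/₂ = 0.6931/0.389 = 1.782 s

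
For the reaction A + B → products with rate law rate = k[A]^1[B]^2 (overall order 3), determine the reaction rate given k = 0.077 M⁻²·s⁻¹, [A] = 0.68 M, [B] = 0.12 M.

0.000754 M/s

Step 1: The rate law is rate = k[A]^1[B]^2, overall order = 1+2 = 3
Step 2: Substitute values: rate = 0.077 × (0.68)^1 × (0.12)^2
Step 3: rate = 0.077 × 0.68 × 0.0144 = 0.000753984 M/s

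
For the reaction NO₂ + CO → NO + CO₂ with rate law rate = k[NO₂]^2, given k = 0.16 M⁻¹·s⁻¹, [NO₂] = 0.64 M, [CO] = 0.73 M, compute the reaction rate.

0.06554 M/s

Step 1: The rate law is rate = k[NO₂]^2
Step 2: Note that the rate does not depend on [CO] (zero order in CO).
Step 3: rate = 0.16 × (0.64)^2 = 0.065536 M/s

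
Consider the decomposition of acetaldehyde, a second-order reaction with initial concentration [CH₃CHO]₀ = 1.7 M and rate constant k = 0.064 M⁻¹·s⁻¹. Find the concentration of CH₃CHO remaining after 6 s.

1.029 M

Step 1: For a second-order reaction: 1/[CH₃CHO] = 1/[CH₃CHO]₀ + kt
Step 2: 1/[CH₃CHO] = 1/1.7 + 0.064 × 6
Step 3: 1/[CH₃CHO] = 0.5882 + 0.384 = 0.9722
Step 4: [CH₃CHO] = 1/0.9722 = 1.029 M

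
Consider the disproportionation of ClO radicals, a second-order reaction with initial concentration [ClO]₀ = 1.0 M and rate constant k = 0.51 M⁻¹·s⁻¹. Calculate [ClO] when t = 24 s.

0.07553 M

Step 1: For a second-order reaction: 1/[ClO] = 1/[ClO]₀ + kt
Step 2: 1/[ClO] = 1/1.0 + 0.51 × 24
Step 3: 1/[ClO] = 1 + 12.24 = 13.24
Step 4: [ClO] = 1/13.24 = 0.07553 M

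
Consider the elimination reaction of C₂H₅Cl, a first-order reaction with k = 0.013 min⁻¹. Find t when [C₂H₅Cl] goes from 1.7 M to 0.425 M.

106.6 min

Step 1: For first-order: t = ln([C₂H₅Cl]₀/[C₂H₅Cl])/k
Step 2: t = ln(1.7/0.425)/0.013
Step 3: t = ln(4)/0.013
Step 4: t = 1.386/0.013 = 106.6 min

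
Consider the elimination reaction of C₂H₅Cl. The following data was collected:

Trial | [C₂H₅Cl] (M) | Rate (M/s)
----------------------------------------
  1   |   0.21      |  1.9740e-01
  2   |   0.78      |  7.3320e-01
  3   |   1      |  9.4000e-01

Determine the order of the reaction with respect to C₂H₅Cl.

first order (1)

Step 1: Compare trials to find order n where rate₂/rate₁ = ([C₂H₅Cl]₂/[C₂H₅Cl]₁)^n
Step 2: rate₂/rate₁ = 7.3320e-01/1.9740e-01 = 3.714
Step 3: [C₂H₅Cl]₂/[C₂H₅Cl]₁ = 0.78/0.21 = 3.714
Step 4: n = ln(3.714)/ln(3.714) = 1.00 ≈ 1
Step 5: The reaction is first order in C₂H₅Cl.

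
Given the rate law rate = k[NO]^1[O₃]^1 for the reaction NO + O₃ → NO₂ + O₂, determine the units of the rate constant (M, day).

M⁻¹·day⁻¹

Step 1: Overall order = 1 + 1 = 2.
Step 2: rate has units M·day⁻¹; [NO]^1[O₃]^1 has units M^2.
Step 3: k = rate/([NO]^1[O₃]^1), so units of k = M^(1-2)·day⁻¹ = M⁻¹·day⁻¹.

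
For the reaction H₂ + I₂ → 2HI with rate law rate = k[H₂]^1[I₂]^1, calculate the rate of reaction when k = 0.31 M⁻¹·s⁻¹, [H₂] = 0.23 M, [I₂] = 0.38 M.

0.02709 M/s

Step 1: The rate law is rate = k[H₂]^1[I₂]^1
Step 2: Substitute: rate = 0.31 × (0.23)^1 × (0.38)^1
Step 3: rate = 0.31 × 0.23 × 0.38 = 0.027094 M/s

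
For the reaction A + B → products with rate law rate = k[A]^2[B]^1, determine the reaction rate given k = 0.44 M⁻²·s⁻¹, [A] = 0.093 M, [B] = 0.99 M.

0.003768 M/s

Step 1: The rate law is rate = k[A]^2[B]^1
Step 2: Substitute: rate = 0.44 × (0.093)^2 × (0.99)^1
Step 3: rate = 0.44 × 0.008649 × 0.99 = 0.0037675 M/s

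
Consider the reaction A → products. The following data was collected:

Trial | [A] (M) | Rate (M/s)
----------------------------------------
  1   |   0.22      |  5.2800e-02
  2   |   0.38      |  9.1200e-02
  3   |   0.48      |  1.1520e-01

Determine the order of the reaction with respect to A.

first order (1)

Step 1: Compare trials to find order n where rate₂/rate₁ = ([A]₂/[A]₁)^n
Step 2: rate₂/rate₁ = 9.1200e-02/5.2800e-02 = 1.727
Step 3: [A]₂/[A]₁ = 0.38/0.22 = 1.727
Step 4: n = ln(1.727)/ln(1.727) = 1.00 ≈ 1
Step 5: The reaction is first order in A.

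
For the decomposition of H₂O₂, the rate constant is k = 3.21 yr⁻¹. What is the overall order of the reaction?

first order (1)

Step 1: The units of k for an nth-order reaction are (concentration)^(1-n)·(time)⁻¹.
Step 2: Here k has units yr⁻¹, so the concentration exponent is 0.
Step 3: 1 - n = 0 ⇒ n = 1. The reaction is first order.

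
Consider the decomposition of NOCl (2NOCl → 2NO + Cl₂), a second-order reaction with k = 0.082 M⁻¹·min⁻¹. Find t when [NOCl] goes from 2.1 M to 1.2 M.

4.355 min

Step 1: For second-order: t = (1/[NOCl] - 1/[NOCl]₀)/k
Step 2: t = (1/1.2 - 1/2.1)/0.082
Step 3: t = (0.8333 - 0.4762)/0.082
Step 4: t = 0.3571/0.082 = 4.355 min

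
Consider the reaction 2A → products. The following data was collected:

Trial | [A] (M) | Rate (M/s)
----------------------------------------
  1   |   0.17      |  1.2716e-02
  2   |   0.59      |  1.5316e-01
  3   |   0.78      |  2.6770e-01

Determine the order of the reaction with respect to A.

second order (2)

Step 1: Compare trials to find order n where rate₂/rate₁ = ([A]₂/[A]₁)^n
Step 2: rate₂/rate₁ = 1.5316e-01/1.2716e-02 = 12.04
Step 3: [A]₂/[A]₁ = 0.59/0.17 = 3.471
Step 4: n = ln(12.04)/ln(3.471) = 2.00 ≈ 2
Step 5: The reaction is second order in A.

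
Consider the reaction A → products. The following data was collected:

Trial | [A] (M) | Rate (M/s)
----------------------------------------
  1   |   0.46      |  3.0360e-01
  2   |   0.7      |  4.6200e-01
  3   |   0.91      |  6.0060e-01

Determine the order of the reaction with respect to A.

first order (1)

Step 1: Compare trials to find order n where rate₂/rate₁ = ([A]₂/[A]₁)^n
Step 2: rate₂/rate₁ = 4.6200e-01/3.0360e-01 = 1.522
Step 3: [A]₂/[A]₁ = 0.7/0.46 = 1.522
Step 4: n = ln(1.522)/ln(1.522) = 1.00 ≈ 1
Step 5: The reaction is first order in A.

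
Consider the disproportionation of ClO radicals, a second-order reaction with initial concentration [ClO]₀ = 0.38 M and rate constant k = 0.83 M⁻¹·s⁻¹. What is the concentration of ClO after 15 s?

0.06631 M

Step 1: For a second-order reaction: 1/[ClO] = 1/[ClO]₀ + kt
Step 2: 1/[ClO] = 1/0.38 + 0.83 × 15
Step 3: 1/[ClO] = 2.632 + 12.45 = 15.08
Step 4: [ClO] = 1/15.08 = 0.06631 M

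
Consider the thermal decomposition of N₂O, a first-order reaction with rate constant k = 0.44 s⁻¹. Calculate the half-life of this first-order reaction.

1.575 s

Step 1: For a first-order reaction, t₁/₂ = ln(2)/k
Step 2: t₁/₂ = ln(2)/0.44
Step 3: t₁/₂ = 0.6931/0.44 = 1.575 s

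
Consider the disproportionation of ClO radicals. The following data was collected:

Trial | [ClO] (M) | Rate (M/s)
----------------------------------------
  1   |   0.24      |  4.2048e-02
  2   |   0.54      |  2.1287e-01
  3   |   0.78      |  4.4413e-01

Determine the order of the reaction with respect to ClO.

second order (2)

Step 1: Compare trials to find order n where rate₂/rate₁ = ([ClO]₂/[ClO]₁)^n
Step 2: rate₂/rate₁ = 2.1287e-01/4.2048e-02 = 5.063
Step 3: [ClO]₂/[ClO]₁ = 0.54/0.24 = 2.25
Step 4: n = ln(5.063)/ln(2.25) = 2.00 ≈ 2
Step 5: The reaction is second order in ClO.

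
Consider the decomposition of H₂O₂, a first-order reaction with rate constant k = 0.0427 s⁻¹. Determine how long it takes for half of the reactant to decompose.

16.23 s

Step 1: For a first-order reaction, t₁/₂ = ln(2)/k
Step 2: t₁/₂ = ln(2)/0.0427
Step 3: t₁/₂ = 0.6931/0.0427 = 16.23 s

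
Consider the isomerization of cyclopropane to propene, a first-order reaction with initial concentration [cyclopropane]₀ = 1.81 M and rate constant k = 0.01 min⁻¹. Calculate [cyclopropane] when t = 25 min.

1.41 M

Step 1: For a first-order reaction: [cyclopropane] = [cyclopropane]₀ × e^(-kt)
Step 2: [cyclopropane] = 1.81 × e^(-0.01 × 25)
Step 3: [cyclopropane] = 1.81 × e^(-0.25)
Step 4: [cyclopropane] = 1.81 × 0.778801 = 1.41 M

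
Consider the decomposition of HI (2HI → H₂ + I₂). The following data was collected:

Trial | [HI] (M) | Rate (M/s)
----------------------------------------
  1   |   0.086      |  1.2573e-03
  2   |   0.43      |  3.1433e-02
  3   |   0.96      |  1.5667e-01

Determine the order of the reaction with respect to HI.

second order (2)

Step 1: Compare trials to find order n where rate₂/rate₁ = ([HI]₂/[HI]₁)^n
Step 2: rate₂/rate₁ = 3.1433e-02/1.2573e-03 = 25
Step 3: [HI]₂/[HI]₁ = 0.43/0.086 = 5
Step 4: n = ln(25)/ln(5) = 2.00 ≈ 2
Step 5: The reaction is second order in HI.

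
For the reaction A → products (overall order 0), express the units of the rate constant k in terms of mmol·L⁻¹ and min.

mmol·L⁻¹·min⁻¹

Step 1: For overall order n, rate = k × (concentration)^n.
Step 2: Rate has units mmol·L⁻¹·min⁻¹; concentration term has units (mmol·L⁻¹)^0.
Step 3: k = rate / (concentration)^n, so units of k = (mmol·L⁻¹)^(1-0)·min⁻¹ = mmol·L⁻¹·min⁻¹.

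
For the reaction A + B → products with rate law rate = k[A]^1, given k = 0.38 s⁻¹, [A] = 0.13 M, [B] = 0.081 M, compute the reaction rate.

0.0494 M/s

Step 1: The rate law is rate = k[A]^1
Step 2: Note that the rate does not depend on [B] (zero order in B).
Step 3: rate = 0.38 × (0.13)^1 = 0.0494 M/s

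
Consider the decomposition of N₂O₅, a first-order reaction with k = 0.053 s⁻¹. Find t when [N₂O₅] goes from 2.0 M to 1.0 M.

13.08 s

Step 1: For first-order: t = ln([N₂O₅]₀/[N₂O₅])/k
Step 2: t = ln(2.0/1.0)/0.053
Step 3: t = ln(2)/0.053
Step 4: t = 0.6931/0.053 = 13.08 s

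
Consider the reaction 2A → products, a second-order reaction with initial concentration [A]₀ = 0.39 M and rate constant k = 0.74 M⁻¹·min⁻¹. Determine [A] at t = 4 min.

0.181 M

Step 1: For a second-order reaction: 1/[A] = 1/[A]₀ + kt
Step 2: 1/[A] = 1/0.39 + 0.74 × 4
Step 3: 1/[A] = 2.564 + 2.96 = 5.524
Step 4: [A] = 1/5.524 = 0.181 M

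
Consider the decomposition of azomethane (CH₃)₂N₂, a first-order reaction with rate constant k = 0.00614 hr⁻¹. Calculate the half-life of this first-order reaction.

112.9 hr

Step 1: For a first-order reaction, t₁/₂ = ln(2)/k
Step 2: t₁/₂ = ln(2)/0.00614
Step 3: t₁/₂ = 0.6931/0.00614 = 112.9 hr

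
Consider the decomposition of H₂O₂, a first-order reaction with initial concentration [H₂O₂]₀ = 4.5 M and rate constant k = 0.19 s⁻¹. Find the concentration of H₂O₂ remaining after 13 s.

0.3806 M

Step 1: For a first-order reaction: [H₂O₂] = [H₂O₂]₀ × e^(-kt)
Step 2: [H₂O₂] = 4.5 × e^(-0.19 × 13)
Step 3: [H₂O₂] = 4.5 × e^(-2.47)
Step 4: [H₂O₂] = 4.5 × 0.0845849 = 0.3806 M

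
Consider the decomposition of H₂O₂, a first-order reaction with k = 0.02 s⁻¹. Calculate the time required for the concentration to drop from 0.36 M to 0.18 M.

34.66 s

Step 1: For first-order: t = ln([H₂O₂]₀/[H₂O₂])/k
Step 2: t = ln(0.36/0.18)/0.02
Step 3: t = ln(2)/0.02
Step 4: t = 0.6931/0.02 = 34.66 s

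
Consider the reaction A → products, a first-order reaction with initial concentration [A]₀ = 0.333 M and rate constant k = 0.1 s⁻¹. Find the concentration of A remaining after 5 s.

0.202 M

Step 1: For a first-order reaction: [A] = [A]₀ × e^(-kt)
Step 2: [A] = 0.333 × e^(-0.1 × 5)
Step 3: [A] = 0.333 × e^(-0.5)
Step 4: [A] = 0.333 × 0.606531 = 0.202 M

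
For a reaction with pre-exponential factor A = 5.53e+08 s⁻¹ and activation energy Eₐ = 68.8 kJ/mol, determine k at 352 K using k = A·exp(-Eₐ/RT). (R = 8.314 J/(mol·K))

3.41e-02 s⁻¹

Step 1: Use the Arrhenius equation: k = A × exp(-Eₐ/RT)
Step 2: Convert Eₐ to J/mol: 68.8 kJ/mol = 68800 J/mol
Step 3: Calculate the exponent: -Eₐ/(RT) = -68800/(8.314 × 352) = -23.50909
Step 4: k = 5.53e+08 × exp(-23.50909)
Step 5: k = 5.53e+08 × 6.16782e-11 = 3.4108e-02 s⁻¹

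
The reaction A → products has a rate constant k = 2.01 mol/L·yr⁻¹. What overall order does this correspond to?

zeroth order (0)

Step 1: The units of k for an nth-order reaction are (concentration)^(1-n)·(time)⁻¹.
Step 2: Here k has units mol/L·yr⁻¹, so the concentration exponent is 1.
Step 3: 1 - n = 1 ⇒ n = 0. The reaction is zeroth order.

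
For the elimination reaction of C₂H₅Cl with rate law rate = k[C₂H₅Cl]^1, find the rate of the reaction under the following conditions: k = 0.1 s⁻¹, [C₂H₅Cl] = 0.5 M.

0.05 M/s

Step 1: Identify the rate law: rate = k[C₂H₅Cl]^1
Step 2: Substitute values: rate = 0.1 × (0.5)^1
Step 3: Calculate: rate = 0.1 × 0.5 = 0.05 M/s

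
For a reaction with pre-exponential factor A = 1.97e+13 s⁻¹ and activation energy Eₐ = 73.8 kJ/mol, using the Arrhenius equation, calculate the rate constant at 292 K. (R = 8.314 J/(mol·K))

1.24e+00 s⁻¹

Step 1: Use the Arrhenius equation: k = A × exp(-Eₐ/RT)
Step 2: Convert Eₐ to J/mol: 73.8 kJ/mol = 73800 J/mol
Step 3: Calculate the exponent: -Eₐ/(RT) = -73800/(8.314 × 292) = -30.39929
Step 4: k = 1.97e+13 × exp(-30.39929)
Step 5: k = 1.97e+13 × 6.27706e-14 = 1.2366e+00 s⁻¹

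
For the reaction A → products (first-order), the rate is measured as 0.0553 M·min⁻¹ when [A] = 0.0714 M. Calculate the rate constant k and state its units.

0.7745 min⁻¹

Step 1: rate = k[A]^1, so k = rate / [A]^1.
Step 2: k = 0.0553 / (0.0714)^1 = 0.0553 / 0.0714.
Step 3: k = 0.7745 min⁻¹.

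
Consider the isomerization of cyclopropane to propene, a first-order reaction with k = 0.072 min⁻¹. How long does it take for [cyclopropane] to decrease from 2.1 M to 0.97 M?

10.73 min

Step 1: For first-order: t = ln([cyclopropane]₀/[cyclopropane])/k
Step 2: t = ln(2.1/0.97)/0.072
Step 3: t = ln(2.165)/0.072
Step 4: t = 0.7724/0.072 = 10.73 min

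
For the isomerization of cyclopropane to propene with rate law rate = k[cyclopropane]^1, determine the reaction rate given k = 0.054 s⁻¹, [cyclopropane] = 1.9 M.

0.1026 M/s

Step 1: Identify the rate law: rate = k[cyclopropane]^1
Step 2: Substitute values: rate = 0.054 × (1.9)^1
Step 3: Calculate: rate = 0.054 × 1.9 = 0.1026 M/s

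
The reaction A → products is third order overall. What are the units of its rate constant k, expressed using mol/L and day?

(mol/L)⁻²·day⁻¹

Step 1: For overall order n, rate = k × (concentration)^n.
Step 2: Rate has units mol/L·day⁻¹; concentration term has units (mol/L)^3.
Step 3: k = rate / (concentration)^n, so units of k = (mol/L)^(1-3)·day⁻¹ = (mol/L)⁻²·day⁻¹.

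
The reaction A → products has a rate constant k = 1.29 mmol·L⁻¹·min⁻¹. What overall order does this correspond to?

zeroth order (0)

Step 1: The units of k for an nth-order reaction are (concentration)^(1-n)·(time)⁻¹.
Step 2: Here k has units mmol·L⁻¹·min⁻¹, so the concentration exponent is 1.
Step 3: 1 - n = 1 ⇒ n = 0. The reaction is zeroth order.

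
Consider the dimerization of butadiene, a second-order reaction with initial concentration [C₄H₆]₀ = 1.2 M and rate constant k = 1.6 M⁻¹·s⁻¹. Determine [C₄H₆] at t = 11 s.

0.05425 M

Step 1: For a second-order reaction: 1/[C₄H₆] = 1/[C₄H₆]₀ + kt
Step 2: 1/[C₄H₆] = 1/1.2 + 1.6 × 11
Step 3: 1/[C₄H₆] = 0.8333 + 17.6 = 18.43
Step 4: [C₄H₆] = 1/18.43 = 0.05425 M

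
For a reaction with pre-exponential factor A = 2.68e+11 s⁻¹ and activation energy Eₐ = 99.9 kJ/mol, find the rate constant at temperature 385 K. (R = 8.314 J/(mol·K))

7.48e-03 s⁻¹

Step 1: Use the Arrhenius equation: k = A × exp(-Eₐ/RT)
Step 2: Convert Eₐ to J/mol: 99.9 kJ/mol = 99900 J/mol
Step 3: Calculate the exponent: -Eₐ/(RT) = -99900/(8.314 × 385) = -31.21007
Step 4: k = 2.68e+11 × exp(-31.21007)
Step 5: k = 2.68e+11 × 2.79022e-14 = 7.4778e-03 s⁻¹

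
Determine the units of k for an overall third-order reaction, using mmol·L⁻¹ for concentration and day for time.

(mmol·L⁻¹)⁻²·day⁻¹

Step 1: For overall order n, rate = k × (concentration)^n.
Step 2: Rate has units mmol·L⁻¹·day⁻¹; concentration term has units (mmol·L⁻¹)^3.
Step 3: k = rate / (concentration)^n, so units of k = (mmol·L⁻¹)^(1-3)·day⁻¹ = (mmol·L⁻¹)⁻²·day⁻¹.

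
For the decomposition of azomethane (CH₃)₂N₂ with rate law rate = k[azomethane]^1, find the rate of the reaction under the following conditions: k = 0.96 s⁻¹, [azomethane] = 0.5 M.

0.48 M/s

Step 1: Identify the rate law: rate = k[azomethane]^1
Step 2: Substitute values: rate = 0.96 × (0.5)^1
Step 3: Calculate: rate = 0.96 × 0.5 = 0.48 M/s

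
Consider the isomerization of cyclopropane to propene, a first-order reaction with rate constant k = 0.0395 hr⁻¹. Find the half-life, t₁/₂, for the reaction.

17.55 hr

Step 1: For a first-order reaction, t₁/₂ = ln(2)/k
Step 2: t₁/₂ = ln(2)/0.0395
Step 3: t₁/₂ = 0.6931/0.0395 = 17.55 hr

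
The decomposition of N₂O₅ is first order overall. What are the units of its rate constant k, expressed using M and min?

min⁻¹

Step 1: For overall order n, rate = k × (concentration)^n.
Step 2: Rate has units M·min⁻¹; concentration term has units M^1.
Step 3: k = rate / (concentration)^n, so units of k = M^(1-1)·min⁻¹ = min⁻¹.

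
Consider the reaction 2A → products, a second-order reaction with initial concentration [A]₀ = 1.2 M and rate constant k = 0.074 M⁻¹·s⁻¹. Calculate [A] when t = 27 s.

0.3532 M

Step 1: For a second-order reaction: 1/[A] = 1/[A]₀ + kt
Step 2: 1/[A] = 1/1.2 + 0.074 × 27
Step 3: 1/[A] = 0.8333 + 1.998 = 2.831
Step 4: [A] = 1/2.831 = 0.3532 M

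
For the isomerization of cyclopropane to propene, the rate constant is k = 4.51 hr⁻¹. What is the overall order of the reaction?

first order (1)

Step 1: The units of k for an nth-order reaction are (concentration)^(1-n)·(time)⁻¹.
Step 2: Here k has units hr⁻¹, so the concentration exponent is 0.
Step 3: 1 - n = 0 ⇒ n = 1. The reaction is first order.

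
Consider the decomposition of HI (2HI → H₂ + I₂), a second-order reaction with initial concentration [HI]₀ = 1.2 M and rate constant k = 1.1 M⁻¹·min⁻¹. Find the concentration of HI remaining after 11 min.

0.07732 M

Step 1: For a second-order reaction: 1/[HI] = 1/[HI]₀ + kt
Step 2: 1/[HI] = 1/1.2 + 1.1 × 11
Step 3: 1/[HI] = 0.8333 + 12.1 = 12.93
Step 4: [HI] = 1/12.93 = 0.07732 M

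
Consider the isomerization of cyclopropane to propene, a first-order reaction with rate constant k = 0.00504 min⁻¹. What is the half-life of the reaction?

137.5 min

Step 1: For a first-order reaction, t₁/₂ = ln(2)/k
Step 2: t₁/₂ = ln(2)/0.00504
Step 3: t₁/₂ = 0.6931/0.00504 = 137.5 min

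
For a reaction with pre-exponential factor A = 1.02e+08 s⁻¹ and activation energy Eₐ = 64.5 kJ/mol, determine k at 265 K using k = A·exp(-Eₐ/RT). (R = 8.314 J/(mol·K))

1.97e-05 s⁻¹

Step 1: Use the Arrhenius equation: k = A × exp(-Eₐ/RT)
Step 2: Convert Eₐ to J/mol: 64.5 kJ/mol = 64500 J/mol
Step 3: Calculate the exponent: -Eₐ/(RT) = -64500/(8.314 × 265) = -29.27547
Step 4: k = 1.02e+08 × exp(-29.27547)
Step 5: k = 1.02e+08 × 1.93119e-13 = 1.9698e-05 s⁻¹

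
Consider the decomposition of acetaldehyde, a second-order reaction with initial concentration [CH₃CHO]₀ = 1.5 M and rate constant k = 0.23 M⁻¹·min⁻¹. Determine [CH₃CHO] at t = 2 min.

0.8876 M

Step 1: For a second-order reaction: 1/[CH₃CHO] = 1/[CH₃CHO]₀ + kt
Step 2: 1/[CH₃CHO] = 1/1.5 + 0.23 × 2
Step 3: 1/[CH₃CHO] = 0.6667 + 0.46 = 1.127
Step 4: [CH₃CHO] = 1/1.127 = 0.8876 M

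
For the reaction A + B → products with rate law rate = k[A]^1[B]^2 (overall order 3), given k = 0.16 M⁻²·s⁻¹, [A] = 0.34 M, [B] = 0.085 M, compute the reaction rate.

0.000393 M/s

Step 1: The rate law is rate = k[A]^1[B]^2, overall order = 1+2 = 3
Step 2: Substitute values: rate = 0.16 × (0.34)^1 × (0.085)^2
Step 3: rate = 0.16 × 0.34 × 0.007225 = 0.00039304 M/s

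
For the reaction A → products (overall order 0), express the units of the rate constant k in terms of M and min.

M·min⁻¹

Step 1: For overall order n, rate = k × (concentration)^n.
Step 2: Rate has units M·min⁻¹; concentration term has units M^0.
Step 3: k = rate / (concentration)^n, so units of k = M^(1-0)·min⁻¹ = M·min⁻¹.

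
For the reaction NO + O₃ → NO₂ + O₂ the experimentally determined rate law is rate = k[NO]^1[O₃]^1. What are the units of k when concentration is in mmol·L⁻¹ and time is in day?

(mmol·L⁻¹)⁻¹·day⁻¹

Step 1: Overall order = 1 + 1 = 2.
Step 2: rate has units mmol·L⁻¹·day⁻¹; [NO]^1[O₃]^1 has units (mmol·L⁻¹)^2.
Step 3: k = rate/([NO]^1[O₃]^1), so units of k = (mmol·L⁻¹)^(1-2)·day⁻¹ = (mmol·L⁻¹)⁻¹·day⁻¹.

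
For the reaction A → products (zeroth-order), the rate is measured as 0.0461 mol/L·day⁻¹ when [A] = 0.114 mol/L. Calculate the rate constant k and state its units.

0.0461 mol/L·day⁻¹

Step 1: For a zeroth-order reaction, rate = k (independent of concentration).
Step 2: k = rate = 0.0461 mol/L·day⁻¹.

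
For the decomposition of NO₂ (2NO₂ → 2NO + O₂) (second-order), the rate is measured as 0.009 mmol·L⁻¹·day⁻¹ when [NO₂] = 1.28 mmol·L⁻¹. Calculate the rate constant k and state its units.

0.005493 (mmol·L⁻¹)⁻¹·day⁻¹

Step 1: rate = k[NO₂]^2, so k = rate / [NO₂]^2.
Step 2: k = 0.009 / (1.28)^2 = 0.009 / 1.638.
Step 3: k = 0.005493 (mmol·L⁻¹)⁻¹·day⁻¹.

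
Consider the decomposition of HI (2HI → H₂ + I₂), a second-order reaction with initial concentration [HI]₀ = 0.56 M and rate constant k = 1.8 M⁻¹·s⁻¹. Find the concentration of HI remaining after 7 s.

0.06951 M

Step 1: For a second-order reaction: 1/[HI] = 1/[HI]₀ + kt
Step 2: 1/[HI] = 1/0.56 + 1.8 × 7
Step 3: 1/[HI] = 1.786 + 12.6 = 14.39
Step 4: [HI] = 1/14.39 = 0.06951 M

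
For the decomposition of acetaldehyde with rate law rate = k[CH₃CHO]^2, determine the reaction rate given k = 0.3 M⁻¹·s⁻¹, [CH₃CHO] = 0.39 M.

0.04563 M/s

Step 1: Identify the rate law: rate = k[CH₃CHO]^2
Step 2: Substitute values: rate = 0.3 × (0.39)^2
Step 3: Calculate: rate = 0.3 × 0.1521 = 0.04563 M/s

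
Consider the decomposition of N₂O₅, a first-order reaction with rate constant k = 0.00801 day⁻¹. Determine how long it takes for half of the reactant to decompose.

86.54 day

Step 1: For a first-order reaction, t₁/₂ = ln(2)/k
Step 2: t₁/₂ = ln(2)/0.00801
Step 3: t₁/₂ = 0.6931/0.00801 = 86.54 day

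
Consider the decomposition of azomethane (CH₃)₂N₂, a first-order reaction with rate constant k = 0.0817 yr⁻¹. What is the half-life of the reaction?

8.484 yr

Step 1: For a first-order reaction, t₁/₂ = ln(2)/k
Step 2: t₁/₂ = ln(2)/0.0817
Step 3: t₁/₂ = 0.6931/0.0817 = 8.484 yr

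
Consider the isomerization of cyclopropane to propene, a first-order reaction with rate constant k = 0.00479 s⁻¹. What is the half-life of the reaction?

144.7 s

Step 1: For a first-order reaction, t₁/₂ = ln(2)/k
Step 2: t₁/₂ = ln(2)/0.00479
Step 3: t₁/₂ = 0.6931/0.00479 = 144.7 s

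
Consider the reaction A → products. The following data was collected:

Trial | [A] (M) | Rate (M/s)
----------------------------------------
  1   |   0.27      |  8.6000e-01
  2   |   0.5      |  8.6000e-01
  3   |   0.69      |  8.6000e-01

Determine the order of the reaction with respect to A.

zeroth order (0)

Step 1: Compare trials - when concentration changes, rate stays constant.
Step 2: rate₂/rate₁ = 8.6000e-01/8.6000e-01 = 1
Step 3: [A]₂/[A]₁ = 0.5/0.27 = 1.852
Step 4: Since rate ratio ≈ (conc ratio)^0, the reaction is zeroth order.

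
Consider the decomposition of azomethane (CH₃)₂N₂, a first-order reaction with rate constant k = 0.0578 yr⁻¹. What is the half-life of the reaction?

11.99 yr

Step 1: For a first-order reaction, t₁/₂ = ln(2)/k
Step 2: t₁/₂ = ln(2)/0.0578
Step 3: t₁/₂ = 0.6931/0.0578 = 11.99 yr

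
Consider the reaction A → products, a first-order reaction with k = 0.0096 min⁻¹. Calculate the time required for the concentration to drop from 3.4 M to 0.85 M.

144.4 min

Step 1: For first-order: t = ln([A]₀/[A])/k
Step 2: t = ln(3.4/0.85)/0.0096
Step 3: t = ln(4)/0.0096
Step 4: t = 1.386/0.0096 = 144.4 min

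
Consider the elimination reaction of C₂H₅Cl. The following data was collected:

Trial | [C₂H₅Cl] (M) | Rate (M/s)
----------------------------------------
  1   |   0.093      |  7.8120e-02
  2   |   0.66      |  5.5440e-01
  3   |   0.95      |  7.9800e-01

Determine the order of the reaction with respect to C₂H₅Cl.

first order (1)

Step 1: Compare trials to find order n where rate₂/rate₁ = ([C₂H₅Cl]₂/[C₂H₅Cl]₁)^n
Step 2: rate₂/rate₁ = 5.5440e-01/7.8120e-02 = 7.097
Step 3: [C₂H₅Cl]₂/[C₂H₅Cl]₁ = 0.66/0.093 = 7.097
Step 4: n = ln(7.097)/ln(7.097) = 1.00 ≈ 1
Step 5: The reaction is first order in C₂H₅Cl.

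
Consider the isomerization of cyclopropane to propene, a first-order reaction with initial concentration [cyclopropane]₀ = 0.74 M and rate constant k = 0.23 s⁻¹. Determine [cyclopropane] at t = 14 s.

0.02957 M

Step 1: For a first-order reaction: [cyclopropane] = [cyclopropane]₀ × e^(-kt)
Step 2: [cyclopropane] = 0.74 × e^(-0.23 × 14)
Step 3: [cyclopropane] = 0.74 × e^(-3.22)
Step 4: [cyclopropane] = 0.74 × 0.0399551 = 0.02957 M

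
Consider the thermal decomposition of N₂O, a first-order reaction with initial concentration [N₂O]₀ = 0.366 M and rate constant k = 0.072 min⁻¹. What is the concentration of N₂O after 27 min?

0.05239 M

Step 1: For a first-order reaction: [N₂O] = [N₂O]₀ × e^(-kt)
Step 2: [N₂O] = 0.366 × e^(-0.072 × 27)
Step 3: [N₂O] = 0.366 × e^(-1.944)
Step 4: [N₂O] = 0.366 × 0.14313 = 0.05239 M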